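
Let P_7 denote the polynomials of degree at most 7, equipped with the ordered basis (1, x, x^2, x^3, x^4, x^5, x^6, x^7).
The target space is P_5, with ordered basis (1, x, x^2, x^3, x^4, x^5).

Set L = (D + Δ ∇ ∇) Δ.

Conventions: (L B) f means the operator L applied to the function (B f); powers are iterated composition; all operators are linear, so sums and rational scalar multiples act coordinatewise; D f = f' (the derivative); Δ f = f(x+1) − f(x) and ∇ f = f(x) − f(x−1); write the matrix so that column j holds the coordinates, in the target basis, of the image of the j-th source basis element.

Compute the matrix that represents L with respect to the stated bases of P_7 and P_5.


the matrix is [[0, 0, 2, 3, 28, 5, 126, 7]; [0, 0, 0, 6, 12, 140, 30, 882]; [0, 0, 0, 0, 12, 30, 420, 105]; [0, 0, 0, 0, 0, 20, 60, 980]; [0, 0, 0, 0, 0, 0, 30, 105]; [0, 0, 0, 0, 0, 0, 0, 42]] (rows listed top to bottom)

image of 1: 0
image of x: 0
image of x^2: 2
image of x^3: 6x + 3
image of x^4: 12x^2 + 12x + 28
image of x^5: 20x^3 + 30x^2 + 140x + 5
image of x^6: 30x^4 + 60x^3 + 420x^2 + 30x + 126
image of x^7: 42x^5 + 105x^4 + 980x^3 + 105x^2 + 882x + 7
each image's coordinates form column j of the matrix


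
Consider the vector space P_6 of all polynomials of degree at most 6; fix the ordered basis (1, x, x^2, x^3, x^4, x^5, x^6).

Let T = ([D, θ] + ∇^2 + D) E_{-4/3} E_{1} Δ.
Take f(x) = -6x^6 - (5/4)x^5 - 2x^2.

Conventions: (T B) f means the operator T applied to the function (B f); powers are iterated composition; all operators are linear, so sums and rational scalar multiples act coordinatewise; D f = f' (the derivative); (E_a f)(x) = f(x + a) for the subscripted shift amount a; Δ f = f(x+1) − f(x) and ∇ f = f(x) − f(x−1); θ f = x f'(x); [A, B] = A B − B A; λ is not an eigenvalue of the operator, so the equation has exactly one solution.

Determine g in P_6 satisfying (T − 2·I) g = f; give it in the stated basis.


write g with unknown coordinates in the stated basis and equate coefficients in (T − 2·I) g = f
solving from the highest basis element down gives g = 3x^6 + (5/8)x^5 + 90x^4 + (505/2)x^3 + 716x^2 + (41455/12)x + 158335/108
check: T g = 180x^4 + 505x^3 + 1430x^2 + (41455/6)x + 158335/54
so T g − 2·g = -6x^6 - (5/4)x^5 - 2x^2 = f ✓

the image equals g(x) = 3x^6 + (5/8)x^5 + 90x^4 + (505/2)x^3 + 716x^2 + (41455/12)x + 158335/108


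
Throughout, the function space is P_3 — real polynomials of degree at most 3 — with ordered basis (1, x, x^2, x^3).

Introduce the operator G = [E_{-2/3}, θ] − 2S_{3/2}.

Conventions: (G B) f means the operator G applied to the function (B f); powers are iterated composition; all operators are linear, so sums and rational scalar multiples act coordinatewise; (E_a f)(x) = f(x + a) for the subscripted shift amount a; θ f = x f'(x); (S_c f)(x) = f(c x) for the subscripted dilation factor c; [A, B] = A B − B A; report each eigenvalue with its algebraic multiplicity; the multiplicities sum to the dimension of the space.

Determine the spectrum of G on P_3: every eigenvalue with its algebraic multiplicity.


λ = -27/4 (multiplicity 1), λ = -9/2 (multiplicity 1), λ = -3 (multiplicity 1), λ = -2 (multiplicity 1)

image of 1: -2
image of x: -3x - 2/3
image of x^2: -(9/2)x^2 - (4/3)x + 8/9
image of x^3: -(27/4)x^3 - 2x^2 + (8/3)x - 8/9
the matrix is upper triangular; its diagonal is (-2, -3, -9/2, -27/4)
for a triangular matrix the eigenvalues are the diagonal entries, with algebraic multiplicity their repetition count


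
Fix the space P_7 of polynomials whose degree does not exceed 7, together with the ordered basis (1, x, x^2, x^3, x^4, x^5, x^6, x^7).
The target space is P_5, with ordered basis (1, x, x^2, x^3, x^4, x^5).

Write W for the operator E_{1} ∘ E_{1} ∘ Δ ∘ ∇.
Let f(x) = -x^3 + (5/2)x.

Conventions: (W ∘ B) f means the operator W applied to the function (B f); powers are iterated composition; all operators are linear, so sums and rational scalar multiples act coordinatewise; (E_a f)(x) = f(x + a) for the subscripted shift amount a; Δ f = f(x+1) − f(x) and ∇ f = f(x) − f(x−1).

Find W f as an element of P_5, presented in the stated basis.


g(x) = -6x - 12

∇ f = -3x^2 + 3x + 3/2
Δ ∇ f = -6x
E_{1} Δ ∇ f = -6x - 6
E_{1} E_{1} Δ ∇ f = -6x - 12


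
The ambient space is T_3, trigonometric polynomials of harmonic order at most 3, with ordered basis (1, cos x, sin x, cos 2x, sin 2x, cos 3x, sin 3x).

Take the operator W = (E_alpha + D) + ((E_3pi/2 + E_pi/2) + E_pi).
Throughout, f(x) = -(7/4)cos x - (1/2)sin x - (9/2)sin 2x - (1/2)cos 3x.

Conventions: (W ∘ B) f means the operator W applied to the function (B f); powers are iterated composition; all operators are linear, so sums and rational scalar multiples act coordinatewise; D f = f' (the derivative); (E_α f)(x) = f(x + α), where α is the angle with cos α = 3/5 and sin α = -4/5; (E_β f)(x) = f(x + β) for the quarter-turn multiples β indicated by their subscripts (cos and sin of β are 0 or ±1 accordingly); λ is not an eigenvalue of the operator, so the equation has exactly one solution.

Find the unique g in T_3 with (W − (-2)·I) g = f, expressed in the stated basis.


g(x) = -(27/26)cos x - (23/52)sin x + (117/40)cos 2x - (81/40)sin 2x - (4/877)cos 3x - (331/1754)sin 3x

write g with unknown coordinates in the stated basis and equate coefficients in (W − (-2)·I) g = f
solving from the highest basis element down gives g = -(27/26)cos x - (23/52)sin x + (117/40)cos 2x - (81/40)sin 2x - (4/877)cos 3x - (331/1754)sin 3x
check: W g = (17/52)cos x + (5/13)sin x - (117/20)cos 2x - (9/20)sin 2x - (861/1754)cos 3x + (331/877)sin 3x
so W g − (-2)·g = -(7/4)cos x - (1/2)sin x - (9/2)sin 2x - (1/2)cos 3x = f ✓


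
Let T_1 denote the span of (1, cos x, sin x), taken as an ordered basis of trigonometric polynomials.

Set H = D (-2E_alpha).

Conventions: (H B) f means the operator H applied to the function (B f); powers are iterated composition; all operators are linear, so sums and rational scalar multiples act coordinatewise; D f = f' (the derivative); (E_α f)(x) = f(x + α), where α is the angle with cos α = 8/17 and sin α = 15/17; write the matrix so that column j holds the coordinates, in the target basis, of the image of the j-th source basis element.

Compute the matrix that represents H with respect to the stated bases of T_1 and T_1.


image of 1: 0
image of cos x: (30/17)cos x + (16/17)sin x
image of sin x: -(16/17)cos x + (30/17)sin x
each image's coordinates form column j of the matrix

the matrix is [[0, 0, 0]; [0, 30/17, -16/17]; [0, 16/17, 30/17]] (rows listed top to bottom)


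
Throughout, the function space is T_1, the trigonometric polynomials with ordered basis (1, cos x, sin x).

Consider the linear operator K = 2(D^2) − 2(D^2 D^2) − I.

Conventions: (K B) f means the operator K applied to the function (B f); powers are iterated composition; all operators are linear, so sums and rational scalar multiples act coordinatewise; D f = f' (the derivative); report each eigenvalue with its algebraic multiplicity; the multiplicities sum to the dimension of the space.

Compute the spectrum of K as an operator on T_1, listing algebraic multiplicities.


image of 1: -1
image of cos x: -5cos x
image of sin x: -5sin x
the matrix is diagonal; its diagonal is (-1, -5, -5)
for a triangular matrix the eigenvalues are the diagonal entries, with algebraic multiplicity their repetition count

λ = -5 (multiplicity 2), λ = -1 (multiplicity 1)


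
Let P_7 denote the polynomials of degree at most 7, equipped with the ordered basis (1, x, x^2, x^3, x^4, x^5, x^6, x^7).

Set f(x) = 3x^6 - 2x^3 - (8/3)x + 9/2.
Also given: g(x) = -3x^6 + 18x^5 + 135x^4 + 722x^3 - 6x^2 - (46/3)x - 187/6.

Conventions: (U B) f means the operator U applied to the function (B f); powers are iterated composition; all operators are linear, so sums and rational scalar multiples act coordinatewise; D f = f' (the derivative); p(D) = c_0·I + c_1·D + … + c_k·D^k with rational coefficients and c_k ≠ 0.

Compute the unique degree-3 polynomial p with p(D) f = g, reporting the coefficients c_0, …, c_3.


D^0 f = 3x^6 - 2x^3 - (8/3)x + 9/2
D^1 f = 18x^5 - 6x^2 - 8/3
D^2 f = 90x^4 - 12x
D^3 f = 360x^3 - 12
matching coefficients of g against c_0 f + c_1 Df + … from the top degree down determines the c_i
solution: c_0 = -1, c_1 = 1, c_2 = 3/2, c_3 = 2

c_0 = -1, c_1 = 1, c_2 = 3/2, c_3 = 2


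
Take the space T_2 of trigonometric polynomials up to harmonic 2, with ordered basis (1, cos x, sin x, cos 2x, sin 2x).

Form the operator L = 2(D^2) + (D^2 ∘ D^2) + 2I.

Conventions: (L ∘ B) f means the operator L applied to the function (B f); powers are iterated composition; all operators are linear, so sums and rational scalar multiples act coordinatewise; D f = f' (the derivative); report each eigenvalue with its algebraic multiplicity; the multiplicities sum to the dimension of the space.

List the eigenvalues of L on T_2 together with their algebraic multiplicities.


λ = 1 (multiplicity 2), λ = 2 (multiplicity 1), λ = 10 (multiplicity 2)

image of 1: 2
image of cos x: cos x
image of sin x: sin x
image of cos 2x: 10cos 2x
image of sin 2x: 10sin 2x
the matrix is diagonal; its diagonal is (2, 1, 1, 10, 10)
for a triangular matrix the eigenvalues are the diagonal entries, with algebraic multiplicity their repetition count


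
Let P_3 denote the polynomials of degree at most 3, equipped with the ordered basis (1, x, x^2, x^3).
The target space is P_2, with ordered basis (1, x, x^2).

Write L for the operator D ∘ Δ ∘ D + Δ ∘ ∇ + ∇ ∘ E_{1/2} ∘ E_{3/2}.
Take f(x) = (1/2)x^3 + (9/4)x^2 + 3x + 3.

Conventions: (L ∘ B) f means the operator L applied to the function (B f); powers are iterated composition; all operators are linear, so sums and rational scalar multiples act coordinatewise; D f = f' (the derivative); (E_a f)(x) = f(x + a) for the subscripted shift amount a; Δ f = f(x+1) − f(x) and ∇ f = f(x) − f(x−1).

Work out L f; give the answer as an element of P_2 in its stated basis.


D f = (3/2)x^2 + (9/2)x + 3
Δ D f = 3x + 6
D Δ D f = 3
∇ f = (3/2)x^2 + 3x + 5/4
Δ ∇ f = 3x + 9/2
E_{3/2} f = (1/2)x^3 + (9/2)x^2 + (105/8)x + 57/4
E_{1/2} E_{3/2} f = (1/2)x^3 + (21/4)x^2 + 18x + 22
∇ E_{1/2} E_{3/2} f = (3/2)x^2 + 9x + 53/4
(D ∘ Δ ∘ D + Δ ∘ ∇ + ∇ ∘ E_{1/2} ∘ E_{3/2}) f = (3/2)x^2 + 12x + 83/4

the image equals g(x) = (3/2)x^2 + 12x + 83/4


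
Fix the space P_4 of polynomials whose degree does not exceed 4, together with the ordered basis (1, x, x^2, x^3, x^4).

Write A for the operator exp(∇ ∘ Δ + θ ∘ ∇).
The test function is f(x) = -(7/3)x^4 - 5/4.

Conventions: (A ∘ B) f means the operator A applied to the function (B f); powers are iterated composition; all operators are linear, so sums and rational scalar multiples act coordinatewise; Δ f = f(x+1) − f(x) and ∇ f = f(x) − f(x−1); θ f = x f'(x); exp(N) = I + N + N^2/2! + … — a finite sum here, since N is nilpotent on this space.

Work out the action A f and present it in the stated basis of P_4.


the image equals g(x) = -(7/3)x^4 - 28x^3 - 84x^2 - (322/3)x - 743/12

order-1 term: -28x^3 - (28/3)x - 14/3
order-2 term: -84x^2 - 42x
order-3 term: -56x - 56
the series for exp(∇ ∘ Δ + θ ∘ ∇) f terminates at order 3
exp(∇ ∘ Δ + θ ∘ ∇) f = -(7/3)x^4 - 28x^3 - 84x^2 - (322/3)x - 743/12


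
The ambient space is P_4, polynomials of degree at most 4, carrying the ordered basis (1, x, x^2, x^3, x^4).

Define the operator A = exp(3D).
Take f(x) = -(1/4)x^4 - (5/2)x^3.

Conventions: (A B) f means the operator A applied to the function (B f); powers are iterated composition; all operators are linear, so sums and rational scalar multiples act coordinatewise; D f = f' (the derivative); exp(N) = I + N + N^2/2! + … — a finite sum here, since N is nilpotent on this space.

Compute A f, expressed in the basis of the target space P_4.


the image equals g(x) = -(1/4)x^4 - (11/2)x^3 - 36x^2 - (189/2)x - 351/4

order-1 term: -3x^3 - (45/2)x^2
order-2 term: -(27/2)x^2 - (135/2)x
order-3 term: -27x - 135/2
order-4 term: -81/4
the series for exp(3D) f terminates at order 4
exp(3D) f = -(1/4)x^4 - (11/2)x^3 - 36x^2 - (189/2)x - 351/4


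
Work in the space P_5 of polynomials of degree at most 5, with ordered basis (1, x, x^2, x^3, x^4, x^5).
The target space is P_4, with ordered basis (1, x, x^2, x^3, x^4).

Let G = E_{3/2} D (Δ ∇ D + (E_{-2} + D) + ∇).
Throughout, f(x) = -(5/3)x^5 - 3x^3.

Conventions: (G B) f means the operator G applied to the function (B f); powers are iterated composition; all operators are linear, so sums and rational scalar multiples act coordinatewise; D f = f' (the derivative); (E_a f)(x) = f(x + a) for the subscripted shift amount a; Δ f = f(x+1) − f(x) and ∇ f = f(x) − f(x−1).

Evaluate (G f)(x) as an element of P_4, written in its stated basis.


D f = -(25/3)x^4 - 9x^2
∇ D f = -(100/3)x^3 + 50x^2 - (154/3)x + 52/3
Δ ∇ D f = -100x^2 - 104/3
E_{-2} f = -(5/3)x^5 + (50/3)x^4 - (209/3)x^3 + (454/3)x^2 - (508/3)x + 232/3
D f = -(25/3)x^4 - 9x^2
(E_{-2} + D) f = -(5/3)x^5 + (25/3)x^4 - (209/3)x^3 + (427/3)x^2 - (508/3)x + 232/3
∇ f = -(25/3)x^4 + (50/3)x^3 - (77/3)x^2 + (52/3)x - 14/3
(Δ ∇ D + (E_{-2} + D) + ∇) f = -(5/3)x^5 - 53x^3 + (50/3)x^2 - 152x + 38
D (Δ ∇ D + (E_{-2} + D) + ∇) f = -(25/3)x^4 - 159x^2 + (100/3)x - 152
E_{3/2} D (Δ ∇ D + (E_{-2} + D) + ∇) f = -(25/3)x^4 - 50x^3 - (543/2)x^2 - (3337/6)x - 8031/16

the image equals g(x) = -(25/3)x^4 - 50x^3 - (543/2)x^2 - (3337/6)x - 8031/16


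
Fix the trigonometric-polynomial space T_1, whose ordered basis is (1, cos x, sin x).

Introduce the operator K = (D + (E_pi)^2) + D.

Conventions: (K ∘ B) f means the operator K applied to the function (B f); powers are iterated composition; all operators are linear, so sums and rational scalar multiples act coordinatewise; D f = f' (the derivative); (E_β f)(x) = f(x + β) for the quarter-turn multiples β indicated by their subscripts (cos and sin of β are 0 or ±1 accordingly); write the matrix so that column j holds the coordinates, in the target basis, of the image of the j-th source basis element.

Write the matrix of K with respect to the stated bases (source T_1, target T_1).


the matrix is [[1, 0, 0]; [0, 1, 2]; [0, -2, 1]] (rows listed top to bottom)

image of 1: 1
image of cos x: cos x - 2sin x
image of sin x: 2cos x + sin x
each image's coordinates form column j of the matrix


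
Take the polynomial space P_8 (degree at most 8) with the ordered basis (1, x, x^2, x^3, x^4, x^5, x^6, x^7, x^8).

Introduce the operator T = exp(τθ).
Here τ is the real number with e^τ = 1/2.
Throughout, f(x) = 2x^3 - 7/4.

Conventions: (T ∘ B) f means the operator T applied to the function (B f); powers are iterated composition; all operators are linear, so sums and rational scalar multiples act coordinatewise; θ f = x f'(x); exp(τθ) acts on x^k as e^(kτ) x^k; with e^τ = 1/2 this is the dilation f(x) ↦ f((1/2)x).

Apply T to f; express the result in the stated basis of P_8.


exp(τθ) x^k = e^(kτ) x^k; with e^τ = 1/2 this sends x^k to (1/2)^k x^k
x^3 ↦ 1/8 x^3
applying this coordinatewise to f: exp(τθ) f = (1/4)x^3 - 7/4

the image equals g(x) = (1/4)x^3 - 7/4


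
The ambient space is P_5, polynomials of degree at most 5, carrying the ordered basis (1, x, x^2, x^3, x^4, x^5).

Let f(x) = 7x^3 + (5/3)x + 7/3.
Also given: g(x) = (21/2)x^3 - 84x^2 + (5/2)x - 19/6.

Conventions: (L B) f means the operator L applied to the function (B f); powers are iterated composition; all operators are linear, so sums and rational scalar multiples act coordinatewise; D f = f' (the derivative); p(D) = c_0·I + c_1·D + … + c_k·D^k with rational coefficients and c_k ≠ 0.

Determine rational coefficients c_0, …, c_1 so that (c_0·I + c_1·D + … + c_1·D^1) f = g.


p(D) = (3/2)·I − 4·D, i.e. c_0 = 3/2, c_1 = -4

D^0 f = 7x^3 + (5/3)x + 7/3
D^1 f = 21x^2 + 5/3
matching coefficients of g against c_0 f + c_1 Df + … from the top degree down determines the c_i
solution: c_0 = 3/2, c_1 = -4


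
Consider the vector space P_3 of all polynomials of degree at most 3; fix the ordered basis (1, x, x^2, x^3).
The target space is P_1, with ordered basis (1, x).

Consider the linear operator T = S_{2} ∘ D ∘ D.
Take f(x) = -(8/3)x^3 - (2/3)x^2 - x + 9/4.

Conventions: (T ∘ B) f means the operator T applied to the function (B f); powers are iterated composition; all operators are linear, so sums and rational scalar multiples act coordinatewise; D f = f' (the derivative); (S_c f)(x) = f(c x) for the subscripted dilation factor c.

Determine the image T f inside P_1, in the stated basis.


g(x) = -32x - 4/3

D f = -8x^2 - (4/3)x - 1
D D f = -16x - 4/3
S_{2} D D f = -32x - 4/3


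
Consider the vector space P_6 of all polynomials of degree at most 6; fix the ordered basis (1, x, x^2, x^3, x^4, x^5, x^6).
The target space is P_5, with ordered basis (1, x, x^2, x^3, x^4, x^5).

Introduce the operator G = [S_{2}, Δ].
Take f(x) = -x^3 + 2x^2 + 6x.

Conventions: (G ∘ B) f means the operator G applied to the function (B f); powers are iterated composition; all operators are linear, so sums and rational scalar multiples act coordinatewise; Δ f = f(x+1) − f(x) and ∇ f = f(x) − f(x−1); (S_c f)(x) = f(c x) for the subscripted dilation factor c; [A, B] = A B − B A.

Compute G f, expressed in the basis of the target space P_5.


Δ f = -3x^2 + x + 7
S_{2} Δ f = -12x^2 + 2x + 7
S_{2} f = -8x^3 + 8x^2 + 12x
Δ S_{2} f = -24x^2 - 8x + 12
[S_{2}, Δ] f = 12x^2 + 10x - 5

g(x) = 12x^2 + 10x - 5


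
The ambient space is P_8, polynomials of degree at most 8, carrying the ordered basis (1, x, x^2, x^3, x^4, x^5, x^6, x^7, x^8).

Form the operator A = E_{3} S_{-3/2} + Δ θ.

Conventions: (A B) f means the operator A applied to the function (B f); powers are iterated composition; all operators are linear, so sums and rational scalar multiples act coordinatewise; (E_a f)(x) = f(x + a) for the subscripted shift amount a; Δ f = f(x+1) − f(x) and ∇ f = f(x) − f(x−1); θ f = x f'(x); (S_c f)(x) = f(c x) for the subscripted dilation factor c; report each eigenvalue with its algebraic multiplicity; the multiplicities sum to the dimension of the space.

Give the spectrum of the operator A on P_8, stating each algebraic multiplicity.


image of 1: 1
image of x: -(3/2)x - 7/2
image of x^2: (9/4)x^2 + (35/2)x + 89/4
image of x^3: -(27/8)x^3 - (171/8)x^2 - (657/8)x - 705/8
image of x^4: (81/16)x^4 + (307/4)x^3 + (2379/8)x^2 + (2251/4)x + 6625/16
image of x^5: -(243/32)x^5 - (2845/32)x^4 - (10135/16)x^3 - (32005/16)x^2 - (97615/32)x - 58889/32
image of x^6: (729/64)x^6 + (7713/32)x^5 + (104175/64)x^4 + (100335/16)x^3 + (891495/64)x^2 + (532593/32)x + 531825/64
image of x^7: -(2187/128)x^7 - (39655/128)x^6 - (394527/128)x^5 - (2035355/128)x^4 - (6168785/128)x^3 - (11141445/128)x^2 - (11153989/128)x - 4782073/128
image of x^8: (6561/256)x^8 + (21731/32)x^7 + (427679/64)x^6 + (1254365/32)x^5 + (18672115/128)x^4 + (11174597/32)x^3 + (33495119/64)x^2 + (14350955/32)x + 43048769/256
the matrix is upper triangular; its diagonal is (1, -3/2, 9/4, -27/8, 81/16, -243/32, 729/64, -2187/128, 6561/256)
for a triangular matrix the eigenvalues are the diagonal entries, with algebraic multiplicity their repetition count

λ = -2187/128 (multiplicity 1), λ = -243/32 (multiplicity 1), λ = -27/8 (multiplicity 1), λ = -3/2 (multiplicity 1), λ = 1 (multiplicity 1), λ = 9/4 (multiplicity 1), λ = 81/16 (multiplicity 1), λ = 729/64 (multiplicity 1), λ = 6561/256 (multiplicity 1)


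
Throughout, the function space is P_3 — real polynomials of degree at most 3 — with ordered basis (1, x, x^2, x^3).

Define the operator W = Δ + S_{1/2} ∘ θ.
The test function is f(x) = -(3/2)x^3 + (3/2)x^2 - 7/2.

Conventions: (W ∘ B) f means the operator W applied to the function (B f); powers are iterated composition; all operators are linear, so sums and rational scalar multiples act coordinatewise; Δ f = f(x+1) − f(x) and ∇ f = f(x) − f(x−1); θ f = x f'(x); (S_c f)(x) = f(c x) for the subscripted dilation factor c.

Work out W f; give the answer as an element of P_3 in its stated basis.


the result is g(x) = -(9/16)x^3 - (15/4)x^2 - (3/2)x

Δ f = -(9/2)x^2 - (3/2)x
θ f = -(9/2)x^3 + 3x^2
S_{1/2} θ f = -(9/16)x^3 + (3/4)x^2
(Δ + S_{1/2} ∘ θ) f = -(9/16)x^3 - (15/4)x^2 - (3/2)x


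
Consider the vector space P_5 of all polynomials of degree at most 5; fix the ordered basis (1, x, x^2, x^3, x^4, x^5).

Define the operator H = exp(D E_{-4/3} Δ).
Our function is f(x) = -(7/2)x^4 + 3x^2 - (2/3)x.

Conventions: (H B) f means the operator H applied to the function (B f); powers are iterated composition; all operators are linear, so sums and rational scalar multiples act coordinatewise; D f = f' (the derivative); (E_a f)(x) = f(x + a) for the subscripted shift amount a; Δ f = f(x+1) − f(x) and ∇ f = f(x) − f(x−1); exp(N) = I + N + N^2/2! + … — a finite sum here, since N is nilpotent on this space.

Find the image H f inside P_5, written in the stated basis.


order-1 term: -42x^2 + 70x - 80/3
order-2 term: -42
the series for exp(D E_{-4/3} Δ) f terminates at order 2
exp(D E_{-4/3} Δ) f = -(7/2)x^4 - 39x^2 + (208/3)x - 206/3

g(x) = -(7/2)x^4 - 39x^2 + (208/3)x - 206/3


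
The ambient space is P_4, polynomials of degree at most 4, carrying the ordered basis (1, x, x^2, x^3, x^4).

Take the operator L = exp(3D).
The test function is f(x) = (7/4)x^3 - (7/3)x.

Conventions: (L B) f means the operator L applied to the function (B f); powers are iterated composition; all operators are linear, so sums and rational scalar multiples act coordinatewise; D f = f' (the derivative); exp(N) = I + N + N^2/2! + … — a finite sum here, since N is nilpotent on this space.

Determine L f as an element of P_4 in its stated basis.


order-1 term: (63/4)x^2 - 7
order-2 term: (189/4)x
order-3 term: 189/4
the series for exp(3D) f terminates at order 3
exp(3D) f = (7/4)x^3 + (63/4)x^2 + (539/12)x + 161/4

the result is g(x) = (7/4)x^3 + (63/4)x^2 + (539/12)x + 161/4


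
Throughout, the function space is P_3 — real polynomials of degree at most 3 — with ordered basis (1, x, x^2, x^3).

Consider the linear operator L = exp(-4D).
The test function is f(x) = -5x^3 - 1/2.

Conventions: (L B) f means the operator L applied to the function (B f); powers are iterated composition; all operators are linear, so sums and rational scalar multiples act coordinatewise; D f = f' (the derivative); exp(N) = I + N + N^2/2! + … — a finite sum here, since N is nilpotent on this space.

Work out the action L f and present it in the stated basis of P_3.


order-1 term: 60x^2
order-2 term: -240x
order-3 term: 320
the series for exp(-4D) f terminates at order 3
exp(-4D) f = -5x^3 + 60x^2 - 240x + 639/2

g(x) = -5x^3 + 60x^2 - 240x + 639/2


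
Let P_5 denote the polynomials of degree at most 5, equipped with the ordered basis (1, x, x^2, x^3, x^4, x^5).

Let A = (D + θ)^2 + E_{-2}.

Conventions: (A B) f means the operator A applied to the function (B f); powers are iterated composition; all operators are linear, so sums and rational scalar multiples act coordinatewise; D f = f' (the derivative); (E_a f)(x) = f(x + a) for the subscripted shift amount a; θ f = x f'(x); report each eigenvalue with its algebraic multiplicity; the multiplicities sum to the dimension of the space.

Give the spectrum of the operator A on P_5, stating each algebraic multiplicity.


λ = 1 (multiplicity 1), λ = 2 (multiplicity 1), λ = 5 (multiplicity 1), λ = 10 (multiplicity 1), λ = 17 (multiplicity 1), λ = 26 (multiplicity 1)

image of 1: 1
image of x: 2x - 1
image of x^2: 5x^2 + 2x + 6
image of x^3: 10x^3 + 9x^2 + 18x - 8
image of x^4: 17x^4 + 20x^3 + 36x^2 - 32x + 16
image of x^5: 26x^5 + 35x^4 + 60x^3 - 80x^2 + 80x - 32
the matrix is upper triangular; its diagonal is (1, 2, 5, 10, 17, 26)
for a triangular matrix the eigenvalues are the diagonal entries, with algebraic multiplicity their repetition count


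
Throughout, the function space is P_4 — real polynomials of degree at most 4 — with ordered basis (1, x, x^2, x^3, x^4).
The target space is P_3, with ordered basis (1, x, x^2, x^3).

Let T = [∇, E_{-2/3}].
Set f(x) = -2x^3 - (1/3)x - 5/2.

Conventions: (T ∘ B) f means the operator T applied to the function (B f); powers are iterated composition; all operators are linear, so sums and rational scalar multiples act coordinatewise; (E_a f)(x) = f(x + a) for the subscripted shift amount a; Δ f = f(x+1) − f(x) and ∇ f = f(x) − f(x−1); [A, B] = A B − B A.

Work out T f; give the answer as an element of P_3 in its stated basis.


the image equals g(x) = 0

E_{-2/3} f = -2x^3 + 4x^2 - 3x - 91/54
∇ E_{-2/3} f = -6x^2 + 14x - 9
∇ f = -6x^2 + 6x - 7/3
E_{-2/3} ∇ f = -6x^2 + 14x - 9
[∇, E_{-2/3}] f = 0


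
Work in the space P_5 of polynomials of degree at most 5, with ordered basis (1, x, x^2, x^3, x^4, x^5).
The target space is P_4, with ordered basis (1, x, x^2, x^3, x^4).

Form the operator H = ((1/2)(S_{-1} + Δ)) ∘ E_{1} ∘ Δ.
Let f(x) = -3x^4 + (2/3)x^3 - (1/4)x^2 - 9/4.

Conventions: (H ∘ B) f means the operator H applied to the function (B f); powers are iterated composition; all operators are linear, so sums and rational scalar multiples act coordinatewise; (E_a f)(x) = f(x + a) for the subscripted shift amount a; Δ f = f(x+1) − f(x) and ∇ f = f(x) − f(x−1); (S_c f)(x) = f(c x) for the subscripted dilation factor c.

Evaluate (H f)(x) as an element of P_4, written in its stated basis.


Δ f = -12x^3 - 16x^2 - (21/2)x - 31/12
E_{1} Δ f = -12x^3 - 52x^2 - (157/2)x - 493/12
S_{-1} E_{1} Δ f = 12x^3 - 52x^2 + (157/2)x - 493/12
Δ E_{1} Δ f = -36x^2 - 140x - 285/2
(S_{-1} + Δ) E_{1} Δ f = 12x^3 - 88x^2 - (123/2)x - 2203/12
((1/2)(S_{-1} + Δ)) E_{1} Δ f = 6x^3 - 44x^2 - (123/4)x - 2203/24

the result is g(x) = 6x^3 - 44x^2 - (123/4)x - 2203/24


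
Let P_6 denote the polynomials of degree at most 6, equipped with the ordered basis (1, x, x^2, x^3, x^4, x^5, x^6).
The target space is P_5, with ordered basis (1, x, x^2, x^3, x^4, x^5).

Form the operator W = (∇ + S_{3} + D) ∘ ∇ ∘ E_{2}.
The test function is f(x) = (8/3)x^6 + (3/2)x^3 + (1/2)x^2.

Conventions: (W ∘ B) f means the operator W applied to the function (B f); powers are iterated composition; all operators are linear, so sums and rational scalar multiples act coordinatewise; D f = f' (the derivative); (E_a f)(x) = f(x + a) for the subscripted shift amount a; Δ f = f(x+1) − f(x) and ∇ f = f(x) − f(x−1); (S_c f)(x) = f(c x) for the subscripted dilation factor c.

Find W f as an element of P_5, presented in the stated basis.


g(x) = 3888x^5 + 9880x^4 + 10880x^3 + (14241/2)x^2 + (6459/2)x + 5195/6

E_{2} f = (8/3)x^6 + 32x^5 + 160x^4 + (2569/6)x^3 + (1299/2)x^2 + 532x + 554/3
∇ E_{2} f = 16x^5 + 120x^4 + (1120/3)x^3 + (1209/2)x^2 + (1021/2)x + 180
∇ (∇ ∘ E_{2}) f = 80x^4 + 320x^3 + 560x^2 + 489x + 526/3
S_{3} (∇ ∘ E_{2}) f = 3888x^5 + 9720x^4 + 10080x^3 + (10881/2)x^2 + (3063/2)x + 180
D (∇ ∘ E_{2}) f = 80x^4 + 480x^3 + 1120x^2 + 1209x + 1021/2
(∇ + S_{3} + D) (∇ ∘ E_{2}) f = 3888x^5 + 9880x^4 + 10880x^3 + (14241/2)x^2 + (6459/2)x + 5195/6


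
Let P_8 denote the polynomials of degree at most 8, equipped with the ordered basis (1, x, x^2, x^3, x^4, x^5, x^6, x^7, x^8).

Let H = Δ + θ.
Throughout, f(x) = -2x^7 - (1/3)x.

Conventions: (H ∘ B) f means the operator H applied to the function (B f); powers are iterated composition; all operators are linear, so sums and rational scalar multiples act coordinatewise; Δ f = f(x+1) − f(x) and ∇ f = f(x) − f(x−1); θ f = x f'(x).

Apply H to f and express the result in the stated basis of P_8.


the result is g(x) = -14x^7 - 14x^6 - 42x^5 - 70x^4 - 70x^3 - 42x^2 - (43/3)x - 7/3

Δ f = -14x^6 - 42x^5 - 70x^4 - 70x^3 - 42x^2 - 14x - 7/3
θ f = -14x^7 - (1/3)x
(Δ + θ) f = -14x^7 - 14x^6 - 42x^5 - 70x^4 - 70x^3 - 42x^2 - (43/3)x - 7/3


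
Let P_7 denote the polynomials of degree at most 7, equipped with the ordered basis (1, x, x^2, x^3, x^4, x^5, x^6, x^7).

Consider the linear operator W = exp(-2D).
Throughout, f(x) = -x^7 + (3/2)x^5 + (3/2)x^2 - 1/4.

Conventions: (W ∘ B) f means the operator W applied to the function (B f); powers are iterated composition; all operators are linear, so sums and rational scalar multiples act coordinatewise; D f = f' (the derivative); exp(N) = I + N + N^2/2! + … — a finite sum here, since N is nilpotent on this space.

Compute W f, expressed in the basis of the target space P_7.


order-1 term: 14x^6 - 15x^4 - 6x
order-2 term: -84x^5 + 60x^3 + 6
order-3 term: 280x^4 - 120x^2
order-4 term: -560x^3 + 120x
order-5 term: 672x^2 - 48
order-6 term: -448x
order-7 term: 128
the series for exp(-2D) f terminates at order 7
exp(-2D) f = -x^7 + 14x^6 - (165/2)x^5 + 265x^4 - 500x^3 + (1107/2)x^2 - 334x + 343/4

g(x) = -x^7 + 14x^6 - (165/2)x^5 + 265x^4 - 500x^3 + (1107/2)x^2 - 334x + 343/4


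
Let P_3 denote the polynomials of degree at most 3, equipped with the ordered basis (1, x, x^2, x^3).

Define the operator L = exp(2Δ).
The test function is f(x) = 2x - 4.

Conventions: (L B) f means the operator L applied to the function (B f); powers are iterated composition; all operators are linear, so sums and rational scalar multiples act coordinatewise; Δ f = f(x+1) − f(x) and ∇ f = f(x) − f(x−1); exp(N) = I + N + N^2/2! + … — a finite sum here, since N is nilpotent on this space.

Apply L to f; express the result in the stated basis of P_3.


the image equals g(x) = 2x

order-1 term: 4
the series for exp(2Δ) f terminates at order 1
exp(2Δ) f = 2x


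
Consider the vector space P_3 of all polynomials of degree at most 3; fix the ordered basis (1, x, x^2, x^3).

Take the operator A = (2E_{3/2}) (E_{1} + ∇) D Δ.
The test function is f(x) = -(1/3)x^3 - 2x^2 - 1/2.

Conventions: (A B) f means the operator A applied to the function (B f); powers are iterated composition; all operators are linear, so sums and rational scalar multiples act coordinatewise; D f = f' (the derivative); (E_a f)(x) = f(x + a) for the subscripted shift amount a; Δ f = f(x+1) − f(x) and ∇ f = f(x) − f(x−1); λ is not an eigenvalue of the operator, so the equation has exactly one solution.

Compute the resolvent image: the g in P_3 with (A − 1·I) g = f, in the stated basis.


write g with unknown coordinates in the stated basis and equate coefficients in (A − 1·I) g = f
solving from the highest basis element down gives g = (1/3)x^3 + 2x^2 + 4x + 49/2
check: A g = 4x + 24
so A g − 1·g = -(1/3)x^3 - 2x^2 - 1/2 = f ✓

the result is g(x) = (1/3)x^3 + 2x^2 + 4x + 49/2


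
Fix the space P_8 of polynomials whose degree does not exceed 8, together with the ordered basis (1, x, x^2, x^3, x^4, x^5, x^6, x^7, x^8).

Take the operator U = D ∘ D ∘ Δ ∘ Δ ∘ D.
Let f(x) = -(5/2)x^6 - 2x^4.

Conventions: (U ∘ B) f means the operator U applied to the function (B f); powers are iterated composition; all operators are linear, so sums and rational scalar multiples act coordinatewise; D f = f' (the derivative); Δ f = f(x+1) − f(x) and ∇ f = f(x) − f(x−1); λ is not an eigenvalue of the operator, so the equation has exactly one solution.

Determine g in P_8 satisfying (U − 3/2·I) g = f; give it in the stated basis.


write g with unknown coordinates in the stated basis and equate coefficients in (U − 3/2·I) g = f
solving from the highest basis element down gives g = (5/3)x^6 + (4/3)x^4 + 800x + 800
check: U g = 1200x + 1200
so U g − 3/2·g = -(5/2)x^6 - 2x^4 = f ✓

the result is g(x) = (5/3)x^6 + (4/3)x^4 + 800x + 800


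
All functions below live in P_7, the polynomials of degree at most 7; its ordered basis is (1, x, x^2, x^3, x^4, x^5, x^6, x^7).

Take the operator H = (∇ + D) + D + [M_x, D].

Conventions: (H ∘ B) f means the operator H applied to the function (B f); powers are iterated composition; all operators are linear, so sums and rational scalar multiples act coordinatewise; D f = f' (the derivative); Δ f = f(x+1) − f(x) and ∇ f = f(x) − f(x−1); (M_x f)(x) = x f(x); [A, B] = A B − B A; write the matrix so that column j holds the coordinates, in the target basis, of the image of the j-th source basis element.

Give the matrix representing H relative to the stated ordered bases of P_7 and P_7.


image of 1: -1
image of x: -x + 3
image of x^2: -x^2 + 6x - 1
image of x^3: -x^3 + 9x^2 - 3x + 1
image of x^4: -x^4 + 12x^3 - 6x^2 + 4x - 1
image of x^5: -x^5 + 15x^4 - 10x^3 + 10x^2 - 5x + 1
image of x^6: -x^6 + 18x^5 - 15x^4 + 20x^3 - 15x^2 + 6x - 1
image of x^7: -x^7 + 21x^6 - 21x^5 + 35x^4 - 35x^3 + 21x^2 - 7x + 1
each image's coordinates form column j of the matrix

the matrix is [[-1, 3, -1, 1, -1, 1, -1, 1]; [0, -1, 6, -3, 4, -5, 6, -7]; [0, 0, -1, 9, -6, 10, -15, 21]; [0, 0, 0, -1, 12, -10, 20, -35]; [0, 0, 0, 0, -1, 15, -15, 35]; [0, 0, 0, 0, 0, -1, 18, -21]; [0, 0, 0, 0, 0, 0, -1, 21]; [0, 0, 0, 0, 0, 0, 0, -1]] (rows listed top to bottom)


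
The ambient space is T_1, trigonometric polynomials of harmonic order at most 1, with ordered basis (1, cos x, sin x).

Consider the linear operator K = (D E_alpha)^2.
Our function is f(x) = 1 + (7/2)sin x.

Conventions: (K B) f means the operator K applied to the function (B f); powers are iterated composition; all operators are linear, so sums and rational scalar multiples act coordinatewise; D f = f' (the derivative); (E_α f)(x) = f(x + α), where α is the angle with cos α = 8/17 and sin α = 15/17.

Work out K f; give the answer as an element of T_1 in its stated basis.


E_alpha f = 1 + (105/34)cos x + (28/17)sin x
D E_alpha f = (28/17)cos x - (105/34)sin x
E_alpha (D E_alpha) f = -(1127/578)cos x - (840/289)sin x
D E_alpha (D E_alpha) f = -(840/289)cos x + (1127/578)sin x

the result is g(x) = -(840/289)cos x + (1127/578)sin x


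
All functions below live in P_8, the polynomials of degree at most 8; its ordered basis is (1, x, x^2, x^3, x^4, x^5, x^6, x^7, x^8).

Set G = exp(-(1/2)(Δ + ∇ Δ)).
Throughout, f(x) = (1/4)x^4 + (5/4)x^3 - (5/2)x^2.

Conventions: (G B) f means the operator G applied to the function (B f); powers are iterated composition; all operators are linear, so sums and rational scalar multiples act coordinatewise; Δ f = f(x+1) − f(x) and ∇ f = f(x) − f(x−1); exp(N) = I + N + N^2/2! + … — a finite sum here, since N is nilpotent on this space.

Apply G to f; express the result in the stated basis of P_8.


order-1 term: -(1/2)x^3 - (33/8)x^2 - (29/8)x + 11/4
order-2 term: (3/8)x^2 + (51/16)x + 33/8
order-3 term: -(1/8)x - 23/32
order-4 term: 1/64
the series for exp(-(1/2)(Δ + ∇ Δ)) f terminates at order 4
exp(-(1/2)(Δ + ∇ Δ)) f = (1/4)x^4 + (3/4)x^3 - (25/4)x^2 - (9/16)x + 395/64

g(x) = (1/4)x^4 + (3/4)x^3 - (25/4)x^2 - (9/16)x + 395/64


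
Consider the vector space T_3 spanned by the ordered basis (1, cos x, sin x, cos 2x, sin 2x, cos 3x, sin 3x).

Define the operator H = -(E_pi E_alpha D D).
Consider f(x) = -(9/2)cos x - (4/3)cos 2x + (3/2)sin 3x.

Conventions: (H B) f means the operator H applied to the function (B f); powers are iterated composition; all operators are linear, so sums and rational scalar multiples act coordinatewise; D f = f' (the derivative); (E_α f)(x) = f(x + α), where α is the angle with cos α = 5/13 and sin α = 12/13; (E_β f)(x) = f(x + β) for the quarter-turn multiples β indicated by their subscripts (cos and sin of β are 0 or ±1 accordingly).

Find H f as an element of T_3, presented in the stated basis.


the image equals g(x) = (45/26)cos x - (54/13)sin x + (1904/507)cos 2x + (640/169)sin 2x + (11178/2197)cos 3x + (54945/4394)sin 3x

D f = (9/2)sin x + (8/3)sin 2x + (9/2)cos 3x
D D f = (9/2)cos x + (16/3)cos 2x - (27/2)sin 3x
E_alpha D D f = (45/26)cos x - (54/13)sin x - (1904/507)cos 2x - (640/169)sin 2x + (11178/2197)cos 3x + (54945/4394)sin 3x
E_pi E_alpha D D f = -(45/26)cos x + (54/13)sin x - (1904/507)cos 2x - (640/169)sin 2x - (11178/2197)cos 3x - (54945/4394)sin 3x
(-(E_pi E_alpha D D)) f = (45/26)cos x - (54/13)sin x + (1904/507)cos 2x + (640/169)sin 2x + (11178/2197)cos 3x + (54945/4394)sin 3x


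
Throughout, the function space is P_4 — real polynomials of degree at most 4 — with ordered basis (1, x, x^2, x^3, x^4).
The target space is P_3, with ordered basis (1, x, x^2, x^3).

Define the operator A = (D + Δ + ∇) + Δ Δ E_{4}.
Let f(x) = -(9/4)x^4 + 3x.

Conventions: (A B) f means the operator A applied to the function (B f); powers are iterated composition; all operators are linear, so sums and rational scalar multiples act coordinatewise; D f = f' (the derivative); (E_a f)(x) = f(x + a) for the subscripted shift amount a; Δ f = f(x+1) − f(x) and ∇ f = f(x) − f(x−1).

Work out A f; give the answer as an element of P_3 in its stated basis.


D f = -9x^3 + 3
Δ f = -9x^3 - (27/2)x^2 - 9x + 3/4
∇ f = -9x^3 + (27/2)x^2 - 9x + 21/4
(D + Δ + ∇) f = -27x^3 - 18x + 9
E_{4} f = -(9/4)x^4 - 36x^3 - 216x^2 - 573x - 564
Δ E_{4} f = -9x^3 - (243/2)x^2 - 549x - 3309/4
Δ Δ E_{4} f = -27x^2 - 270x - 1359/2
((D + Δ + ∇) + Δ Δ E_{4}) f = -27x^3 - 27x^2 - 288x - 1341/2

the result is g(x) = -27x^3 - 27x^2 - 288x - 1341/2


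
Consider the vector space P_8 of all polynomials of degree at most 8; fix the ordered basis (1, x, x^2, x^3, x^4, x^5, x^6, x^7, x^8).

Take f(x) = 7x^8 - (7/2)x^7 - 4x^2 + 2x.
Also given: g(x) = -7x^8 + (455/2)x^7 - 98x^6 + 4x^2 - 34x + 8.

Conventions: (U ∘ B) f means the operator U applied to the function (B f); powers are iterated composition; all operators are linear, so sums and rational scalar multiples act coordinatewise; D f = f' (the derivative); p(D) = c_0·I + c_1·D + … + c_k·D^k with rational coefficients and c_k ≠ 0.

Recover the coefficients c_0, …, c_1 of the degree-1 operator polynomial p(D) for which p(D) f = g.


D^0 f = 7x^8 - (7/2)x^7 - 4x^2 + 2x
D^1 f = 56x^7 - (49/2)x^6 - 8x + 2
matching coefficients of g against c_0 f + c_1 Df + … from the top degree down determines the c_i
solution: c_0 = -1, c_1 = 4

p(D) = -I + 4·D, i.e. c_0 = -1, c_1 = 4


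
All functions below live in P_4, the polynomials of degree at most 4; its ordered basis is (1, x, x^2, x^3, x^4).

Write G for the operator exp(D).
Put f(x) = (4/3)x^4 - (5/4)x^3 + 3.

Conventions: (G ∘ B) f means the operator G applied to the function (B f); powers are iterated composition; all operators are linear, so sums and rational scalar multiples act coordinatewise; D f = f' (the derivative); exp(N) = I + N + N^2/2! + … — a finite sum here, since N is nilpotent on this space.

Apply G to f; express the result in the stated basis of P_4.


order-1 term: (16/3)x^3 - (15/4)x^2
order-2 term: 8x^2 - (15/4)x
order-3 term: (16/3)x - 5/4
order-4 term: 4/3
the series for exp(D) f terminates at order 4
exp(D) f = (4/3)x^4 + (49/12)x^3 + (17/4)x^2 + (19/12)x + 37/12

the image equals g(x) = (4/3)x^4 + (49/12)x^3 + (17/4)x^2 + (19/12)x + 37/12


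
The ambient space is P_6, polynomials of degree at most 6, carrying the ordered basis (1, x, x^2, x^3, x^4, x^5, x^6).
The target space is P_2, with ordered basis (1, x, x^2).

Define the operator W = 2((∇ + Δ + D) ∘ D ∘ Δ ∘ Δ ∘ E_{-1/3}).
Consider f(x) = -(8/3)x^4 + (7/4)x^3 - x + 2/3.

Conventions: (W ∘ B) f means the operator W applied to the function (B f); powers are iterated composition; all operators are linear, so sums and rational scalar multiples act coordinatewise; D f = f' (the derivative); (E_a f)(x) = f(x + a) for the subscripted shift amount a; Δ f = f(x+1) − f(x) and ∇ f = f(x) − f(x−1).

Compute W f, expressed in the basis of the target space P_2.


g(x) = -384

E_{-1/3} f = -(8/3)x^4 + (191/36)x^3 - (127/36)x^2 - (7/324)x + 877/972
Δ E_{-1/3} f = -(32/3)x^3 - (1/12)x^2 - (65/36)x - 295/324
Δ Δ E_{-1/3} f = -32x^2 - (193/6)x - 113/9
D Δ Δ E_{-1/3} f = -64x - 193/6
∇ (D ∘ Δ ∘ Δ) E_{-1/3} f = -64
Δ (D ∘ Δ ∘ Δ) E_{-1/3} f = -64
D (D ∘ Δ ∘ Δ) E_{-1/3} f = -64
(∇ + Δ + D) (D ∘ Δ ∘ Δ) E_{-1/3} f = -192
(2((∇ + Δ + D) ∘ D ∘ Δ ∘ Δ ∘ E_{-1/3})) f = -384
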